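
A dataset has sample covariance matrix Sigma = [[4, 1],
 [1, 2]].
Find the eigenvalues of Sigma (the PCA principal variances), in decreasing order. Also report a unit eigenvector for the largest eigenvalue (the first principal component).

Step 1 — characteristic polynomial of 2×2 Sigma:
  det(Sigma - λI) = λ² - trace · λ + det = 0.
  trace = 4 + 2 = 6, det = 4·2 - (1)² = 7.
Step 2 — discriminant:
  Δ = trace² - 4·det = 36 - 28 = 8.
Step 3 — eigenvalues:
  λ = (trace ± √Δ)/2 = (6 ± 2.8284)/2,
  λ_1 = 4.4142,  λ_2 = 1.5858.

Step 4 — unit eigenvector for λ_1: solve (Sigma - λ_1 I)v = 0. First row:
  (4 - 4.4142)·v_x + (1)·v_y = 0, i.e. (-0.4142)·v_x + (1)·v_y = 0,
  so v ∝ (b, λ_1 - a) = (1, 0.4142) = u.
  ||u|| = √((1)² + (0.4142)²) = √(1.1716) ≈ 1.0824,
  v_1 = u/||u|| ≈ (0.9239, 0.3827) (||v_1|| = 1).

λ_1 = 4.4142,  λ_2 = 1.5858;  v_1 ≈ (0.9239, 0.3827)


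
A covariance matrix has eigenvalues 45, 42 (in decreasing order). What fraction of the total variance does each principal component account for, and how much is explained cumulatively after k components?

Step 1 — total variance = trace(Sigma) = Σ λ_i = 45 + 42 = 87.

Step 2 — fraction explained by component i = λ_i / Σ λ:
  PC1: 45/87 = 0.5172
  PC2: 42/87 = 0.4828

Step 3 — cumulative fraction after k components = (λ_1 + ... + λ_k) / Σ λ:
  k = 1: 45/87 = 0.5172
  k = 2: (45 + 42)/87 = 87/87 = 1

Summary (fraction, with percent):

explained: PC1 0.5172 (51.72%), PC2 0.4828 (48.28%);  cumulative: 0.5172, 1


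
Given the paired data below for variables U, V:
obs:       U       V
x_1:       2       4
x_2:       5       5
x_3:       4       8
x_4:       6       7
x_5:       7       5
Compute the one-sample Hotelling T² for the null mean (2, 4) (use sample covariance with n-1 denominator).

Step 1 — sample mean vector:
  mean(U) = (2 + 5 + 4 + 6 + 7) / 5 = 24/5 = 4.8
  mean(V) = (4 + 5 + 8 + 7 + 5) / 5 = 29/5 = 5.8
  x̄ = (4.8, 5.8),  deviation x̄ - mu_0 = (4.8, 5.8) - (2, 4) = (2.8, 1.8).

Step 2 — sample covariance matrix, S[i,j] = (1/(n-1)) · Σ_k (x_{k,i} - mean_i) · (x_{k,j} - mean_j), divisor n-1 = 4:
  S[U,U] = ((-2.8)·(-2.8) + (0.2)·(0.2) + (-0.8)·(-0.8) + (1.2)·(1.2) + (2.2)·(2.2)) / 4 = 14.8/4 = 3.7
  S[U,V] = ((-2.8)·(-1.8) + (0.2)·(-0.8) + (-0.8)·(2.2) + (1.2)·(1.2) + (2.2)·(-0.8)) / 4 = 2.8/4 = 0.7
  S[V,V] = ((-1.8)·(-1.8) + (-0.8)·(-0.8) + (2.2)·(2.2) + (1.2)·(1.2) + (-0.8)·(-0.8)) / 4 = 10.8/4 = 2.7
  S = [[3.7, 0.7],
 [0.7, 2.7]].

Step 3 — invert S. det(S) = 3.7·2.7 - (0.7)² = 9.5.
  S^{-1} = (1/det) · [[d, -b], [-b, a]] = [[0.2842, -0.0737],
 [-0.0737, 0.3895]].

Step 4 — quadratic form (x̄ - mu_0)^T · S^{-1} · (x̄ - mu_0):
  S^{-1} · (x̄ - mu_0) = (0.6632, 0.4947),
  (x̄ - mu_0)^T · [...] = (2.8)·(0.6632) + (1.8)·(0.4947) = 2.7474.

Step 5 — scale by n: T² = 5 · 2.7474 = 13.7368.

T² ≈ 13.7368


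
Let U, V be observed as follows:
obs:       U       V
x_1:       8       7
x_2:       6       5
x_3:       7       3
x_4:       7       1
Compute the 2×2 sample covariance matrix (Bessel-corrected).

Step 1 — column means:
  mean(U) = (8 + 6 + 7 + 7) / 4 = 28/4 = 7
  mean(V) = (7 + 5 + 3 + 1) / 4 = 16/4 = 4

Step 2 — sample covariance S[i,j] = (1/(n-1)) · Σ_k (x_{k,i} - mean_i) · (x_{k,j} - mean_j), with n-1 = 3.
  S[U,U] = ((1)·(1) + (-1)·(-1) + (0)·(0) + (0)·(0)) / 3 = 2/3 = 0.6667
  S[U,V] = ((1)·(3) + (-1)·(1) + (0)·(-1) + (0)·(-3)) / 3 = 2/3 = 0.6667
  S[V,V] = ((3)·(3) + (1)·(1) + (-1)·(-1) + (-3)·(-3)) / 3 = 20/3 = 6.6667

S is symmetric (S[j,i] = S[i,j]). Assembling:

S = [[0.6667, 0.6667],
 [0.6667, 6.6667]]


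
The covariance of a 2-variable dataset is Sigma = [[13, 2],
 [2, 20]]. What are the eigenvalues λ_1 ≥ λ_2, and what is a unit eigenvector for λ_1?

Step 1 — characteristic polynomial of 2×2 Sigma:
  det(Sigma - λI) = λ² - trace · λ + det = 0.
  trace = 13 + 20 = 33, det = 13·20 - (2)² = 256.
Step 2 — discriminant:
  Δ = trace² - 4·det = 1089 - 1024 = 65.
Step 3 — eigenvalues:
  λ = (trace ± √Δ)/2 = (33 ± 8.0623)/2,
  λ_1 = 20.5311,  λ_2 = 12.4689.

Step 4 — unit eigenvector for λ_1: solve (Sigma - λ_1 I)v = 0. First row:
  (13 - 20.5311)·v_x + (2)·v_y = 0, i.e. (-7.5311)·v_x + (2)·v_y = 0,
  so v ∝ (b, λ_1 - a) = (2, 7.5311) = u.
  ||u|| = √((2)² + (7.5311)²) = √(60.7179) ≈ 7.7922,
  v_1 = u/||u|| ≈ (0.2567, 0.9665) (||v_1|| = 1).

λ_1 = 20.5311,  λ_2 = 12.4689;  v_1 ≈ (0.2567, 0.9665)


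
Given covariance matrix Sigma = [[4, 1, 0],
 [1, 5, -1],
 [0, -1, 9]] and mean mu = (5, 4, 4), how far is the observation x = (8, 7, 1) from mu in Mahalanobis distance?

Step 1 — centre the observation: (x - mu) = (3, 3, -3).

Step 2 — invert Sigma (cofactor / det for 3×3, or solve directly):
  Sigma^{-1} = [[0.2635, -0.0539, -0.006],
 [-0.0539, 0.2156, 0.024],
 [-0.006, 0.024, 0.1138]].

Step 3 — form the quadratic (x - mu)^T · Sigma^{-1} · (x - mu):
  Sigma^{-1} · (x - mu) = (0.6467, 0.4132, -0.2874).
  (x - mu)^T · [Sigma^{-1} · (x - mu)] = (3)·(0.6467) + (3)·(0.4132) + (-3)·(-0.2874) = 4.0419.

Step 4 — take square root: d = √(4.0419) ≈ 2.0105.

d(x, mu) = √(4.0419) ≈ 2.0105


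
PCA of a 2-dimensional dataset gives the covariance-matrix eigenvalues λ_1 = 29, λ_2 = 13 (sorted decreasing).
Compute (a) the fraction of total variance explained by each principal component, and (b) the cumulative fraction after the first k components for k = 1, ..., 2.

Step 1 — total variance = trace(Sigma) = Σ λ_i = 29 + 13 = 42.

Step 2 — fraction explained by component i = λ_i / Σ λ:
  PC1: 29/42 = 0.6905
  PC2: 13/42 = 0.3095

Step 3 — cumulative fraction after k components = (λ_1 + ... + λ_k) / Σ λ:
  k = 1: 29/42 = 0.6905
  k = 2: (29 + 13)/42 = 42/42 = 1

Summary (fraction, with percent):

explained: PC1 0.6905 (69.05%), PC2 0.3095 (30.95%);  cumulative: 0.6905, 1


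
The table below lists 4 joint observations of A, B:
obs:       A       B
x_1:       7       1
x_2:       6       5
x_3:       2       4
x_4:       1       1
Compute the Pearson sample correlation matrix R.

Step 1 — column means:
  mean(A) = (7 + 6 + 2 + 1) / 4 = 16/4 = 4
  mean(B) = (1 + 5 + 4 + 1) / 4 = 11/4 = 2.75

Step 2 — sample variances and covariances s[i,j] = (1/(n-1)) · Σ_k (x_{k,i} - mean_i) · (x_{k,j} - mean_j), with n-1 = 3:
  s[A,A] = ((3)·(3) + (2)·(2) + (-2)·(-2) + (-3)·(-3)) / 3 = 26/3 = 8.6667
  s[A,B] = ((3)·(-1.75) + (2)·(2.25) + (-2)·(1.25) + (-3)·(-1.75)) / 3 = 2/3 = 0.6667
  s[B,B] = ((-1.75)·(-1.75) + (2.25)·(2.25) + (1.25)·(1.25) + (-1.75)·(-1.75)) / 3 = 12.75/3 = 4.25
  Sample standard deviations s_i = √(s[i,i]):
  s(A) = √(8.6667) = 2.9439
  s(B) = √(4.25) = 2.0616

Step 3 — r_{ij} = s_{ij} / (s_i · s_j):
  r[A,A] = 1 (diagonal).
  r[A,B] = 0.6667 / (2.9439 · 2.0616) = 0.6667 / 6.069 = 0.1098
  r[B,B] = 1 (diagonal).

R is symmetric with unit diagonal. Assembling:

R = [[1, 0.1098],
 [0.1098, 1]]


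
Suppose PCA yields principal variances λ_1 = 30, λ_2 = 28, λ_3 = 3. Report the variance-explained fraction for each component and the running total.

Step 1 — total variance = trace(Sigma) = Σ λ_i = 30 + 28 + 3 = 61.

Step 2 — fraction explained by component i = λ_i / Σ λ:
  PC1: 30/61 = 0.4918
  PC2: 28/61 = 0.459
  PC3: 3/61 = 0.0492

Step 3 — cumulative fraction after k components = (λ_1 + ... + λ_k) / Σ λ:
  k = 1: 30/61 = 0.4918
  k = 2: (30 + 28)/61 = 58/61 = 0.9508
  k = 3: (30 + 28 + 3)/61 = 61/61 = 1

Summary (fraction, with percent):

explained: PC1 0.4918 (49.18%), PC2 0.459 (45.9%), PC3 0.0492 (4.92%);  cumulative: 0.4918, 0.9508, 1


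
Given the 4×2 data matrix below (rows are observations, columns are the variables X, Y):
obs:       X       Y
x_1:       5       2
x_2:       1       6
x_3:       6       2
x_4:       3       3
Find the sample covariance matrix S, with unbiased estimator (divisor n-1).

Step 1 — column means:
  mean(X) = (5 + 1 + 6 + 3) / 4 = 15/4 = 3.75
  mean(Y) = (2 + 6 + 2 + 3) / 4 = 13/4 = 3.25

Step 2 — sample covariance S[i,j] = (1/(n-1)) · Σ_k (x_{k,i} - mean_i) · (x_{k,j} - mean_j), with n-1 = 3.
  S[X,X] = ((1.25)·(1.25) + (-2.75)·(-2.75) + (2.25)·(2.25) + (-0.75)·(-0.75)) / 3 = 14.75/3 = 4.9167
  S[X,Y] = ((1.25)·(-1.25) + (-2.75)·(2.75) + (2.25)·(-1.25) + (-0.75)·(-0.25)) / 3 = -11.75/3 = -3.9167
  S[Y,Y] = ((-1.25)·(-1.25) + (2.75)·(2.75) + (-1.25)·(-1.25) + (-0.25)·(-0.25)) / 3 = 10.75/3 = 3.5833

S is symmetric (S[j,i] = S[i,j]). Assembling:

S = [[4.9167, -3.9167],
 [-3.9167, 3.5833]]


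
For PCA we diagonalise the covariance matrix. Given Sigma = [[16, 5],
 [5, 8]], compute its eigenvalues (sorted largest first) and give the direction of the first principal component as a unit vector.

Step 1 — characteristic polynomial of 2×2 Sigma:
  det(Sigma - λI) = λ² - trace · λ + det = 0.
  trace = 16 + 8 = 24, det = 16·8 - (5)² = 103.
Step 2 — discriminant:
  Δ = trace² - 4·det = 576 - 412 = 164.
Step 3 — eigenvalues:
  λ = (trace ± √Δ)/2 = (24 ± 12.8062)/2,
  λ_1 = 18.4031,  λ_2 = 5.5969.

Step 4 — unit eigenvector for λ_1: solve (Sigma - λ_1 I)v = 0. First row:
  (16 - 18.4031)·v_x + (5)·v_y = 0, i.e. (-2.4031)·v_x + (5)·v_y = 0,
  so v ∝ (b, λ_1 - a) = (5, 2.4031) = u.
  ||u|| = √((5)² + (2.4031)²) = √(30.775) ≈ 5.5475,
  v_1 = u/||u|| ≈ (0.9013, 0.4332) (||v_1|| = 1).

λ_1 = 18.4031,  λ_2 = 5.5969;  v_1 ≈ (0.9013, 0.4332)


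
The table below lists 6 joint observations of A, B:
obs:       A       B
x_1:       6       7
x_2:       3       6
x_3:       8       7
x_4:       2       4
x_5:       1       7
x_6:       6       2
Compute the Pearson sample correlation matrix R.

Step 1 — column means:
  mean(A) = (6 + 3 + 8 + 2 + 1 + 6) / 6 = 26/6 = 4.3333
  mean(B) = (7 + 6 + 7 + 4 + 7 + 2) / 6 = 33/6 = 5.5

Step 2 — sample variances and covariances s[i,j] = (1/(n-1)) · Σ_k (x_{k,i} - mean_i) · (x_{k,j} - mean_j), with n-1 = 5:
  s[A,A] = ((1.6667)·(1.6667) + (-1.3333)·(-1.3333) + (3.6667)·(3.6667) + (-2.3333)·(-2.3333) + (-3.3333)·(-3.3333) + (1.6667)·(1.6667)) / 5 = 37.3333/5 = 7.4667
  s[A,B] = ((1.6667)·(1.5) + (-1.3333)·(0.5) + (3.6667)·(1.5) + (-2.3333)·(-1.5) + (-3.3333)·(1.5) + (1.6667)·(-3.5)) / 5 = 0/5 = 0
  s[B,B] = ((1.5)·(1.5) + (0.5)·(0.5) + (1.5)·(1.5) + (-1.5)·(-1.5) + (1.5)·(1.5) + (-3.5)·(-3.5)) / 5 = 21.5/5 = 4.3
  Sample standard deviations s_i = √(s[i,i]):
  s(A) = √(7.4667) = 2.7325
  s(B) = √(4.3) = 2.0736

Step 3 — r_{ij} = s_{ij} / (s_i · s_j):
  r[A,A] = 1 (diagonal).
  r[A,B] = 0 / (2.7325 · 2.0736) = 0 / 5.6663 = 0
  r[B,B] = 1 (diagonal).

R is symmetric with unit diagonal. Assembling:

R = [[1, 0],
 [0, 1]]


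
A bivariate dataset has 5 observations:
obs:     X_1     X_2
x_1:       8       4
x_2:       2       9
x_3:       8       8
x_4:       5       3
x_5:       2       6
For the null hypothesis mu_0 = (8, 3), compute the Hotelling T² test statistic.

Step 1 — sample mean vector:
  mean(X_1) = (8 + 2 + 8 + 5 + 2) / 5 = 25/5 = 5
  mean(X_2) = (4 + 9 + 8 + 3 + 6) / 5 = 30/5 = 6
  x̄ = (5, 6),  deviation x̄ - mu_0 = (5, 6) - (8, 3) = (-3, 3).

Step 2 — sample covariance matrix, S[i,j] = (1/(n-1)) · Σ_k (x_{k,i} - mean_i) · (x_{k,j} - mean_j), divisor n-1 = 4:
  S[X_1,X_1] = ((3)·(3) + (-3)·(-3) + (3)·(3) + (0)·(0) + (-3)·(-3)) / 4 = 36/4 = 9
  S[X_1,X_2] = ((3)·(-2) + (-3)·(3) + (3)·(2) + (0)·(-3) + (-3)·(0)) / 4 = -9/4 = -2.25
  S[X_2,X_2] = ((-2)·(-2) + (3)·(3) + (2)·(2) + (-3)·(-3) + (0)·(0)) / 4 = 26/4 = 6.5
  S = [[9, -2.25],
 [-2.25, 6.5]].

Step 3 — invert S. det(S) = 9·6.5 - (-2.25)² = 53.4375.
  S^{-1} = (1/det) · [[d, -b], [-b, a]] = [[0.1216, 0.0421],
 [0.0421, 0.1684]].

Step 4 — quadratic form (x̄ - mu_0)^T · S^{-1} · (x̄ - mu_0):
  S^{-1} · (x̄ - mu_0) = (-0.2386, 0.3789),
  (x̄ - mu_0)^T · [...] = (-3)·(-0.2386) + (3)·(0.3789) = 1.8526.

Step 5 — scale by n: T² = 5 · 1.8526 = 9.2632.

T² ≈ 9.2632


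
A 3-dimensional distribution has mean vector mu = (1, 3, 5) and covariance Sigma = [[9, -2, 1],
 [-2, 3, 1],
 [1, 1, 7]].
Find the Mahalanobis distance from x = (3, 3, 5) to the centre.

Step 1 — centre the observation: (x - mu) = (2, 0, 0).

Step 2 — invert Sigma (cofactor / det for 3×3, or solve directly):
  Sigma^{-1} = [[0.1379, 0.1034, -0.0345],
 [0.1034, 0.4276, -0.0759],
 [-0.0345, -0.0759, 0.1586]].

Step 3 — form the quadratic (x - mu)^T · Sigma^{-1} · (x - mu):
  Sigma^{-1} · (x - mu) = (0.2759, 0.2069, -0.069).
  (x - mu)^T · [Sigma^{-1} · (x - mu)] = (2)·(0.2759) + (0)·(0.2069) + (0)·(-0.069) = 0.5517.

Step 4 — take square root: d = √(0.5517) ≈ 0.7428.

d(x, mu) = √(0.5517) ≈ 0.7428


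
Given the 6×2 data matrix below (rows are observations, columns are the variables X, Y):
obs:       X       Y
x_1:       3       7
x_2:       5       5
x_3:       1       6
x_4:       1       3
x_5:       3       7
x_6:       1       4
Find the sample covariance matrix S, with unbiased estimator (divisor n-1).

Step 1 — column means:
  mean(X) = (3 + 5 + 1 + 1 + 3 + 1) / 6 = 14/6 = 2.3333
  mean(Y) = (7 + 5 + 6 + 3 + 7 + 4) / 6 = 32/6 = 5.3333

Step 2 — sample covariance S[i,j] = (1/(n-1)) · Σ_k (x_{k,i} - mean_i) · (x_{k,j} - mean_j), with n-1 = 5.
  S[X,X] = ((0.6667)·(0.6667) + (2.6667)·(2.6667) + (-1.3333)·(-1.3333) + (-1.3333)·(-1.3333) + (0.6667)·(0.6667) + (-1.3333)·(-1.3333)) / 5 = 13.3333/5 = 2.6667
  S[X,Y] = ((0.6667)·(1.6667) + (2.6667)·(-0.3333) + (-1.3333)·(0.6667) + (-1.3333)·(-2.3333) + (0.6667)·(1.6667) + (-1.3333)·(-1.3333)) / 5 = 5.3333/5 = 1.0667
  S[Y,Y] = ((1.6667)·(1.6667) + (-0.3333)·(-0.3333) + (0.6667)·(0.6667) + (-2.3333)·(-2.3333) + (1.6667)·(1.6667) + (-1.3333)·(-1.3333)) / 5 = 13.3333/5 = 2.6667

S is symmetric (S[j,i] = S[i,j]). Assembling:

S = [[2.6667, 1.0667],
 [1.0667, 2.6667]]


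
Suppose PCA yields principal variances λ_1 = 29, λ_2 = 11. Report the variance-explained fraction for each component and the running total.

Step 1 — total variance = trace(Sigma) = Σ λ_i = 29 + 11 = 40.

Step 2 — fraction explained by component i = λ_i / Σ λ:
  PC1: 29/40 = 0.725
  PC2: 11/40 = 0.275

Step 3 — cumulative fraction after k components = (λ_1 + ... + λ_k) / Σ λ:
  k = 1: 29/40 = 0.725
  k = 2: (29 + 11)/40 = 40/40 = 1

Summary (fraction, with percent):

explained: PC1 0.725 (72.5%), PC2 0.275 (27.5%);  cumulative: 0.725, 1


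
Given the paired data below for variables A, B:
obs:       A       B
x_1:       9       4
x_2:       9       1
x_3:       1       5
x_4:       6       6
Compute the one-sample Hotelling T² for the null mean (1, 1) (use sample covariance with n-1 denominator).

Step 1 — sample mean vector:
  mean(A) = (9 + 9 + 1 + 6) / 4 = 25/4 = 6.25
  mean(B) = (4 + 1 + 5 + 6) / 4 = 16/4 = 4
  x̄ = (6.25, 4),  deviation x̄ - mu_0 = (6.25, 4) - (1, 1) = (5.25, 3).

Step 2 — sample covariance matrix, S[i,j] = (1/(n-1)) · Σ_k (x_{k,i} - mean_i) · (x_{k,j} - mean_j), divisor n-1 = 3:
  S[A,A] = ((2.75)·(2.75) + (2.75)·(2.75) + (-5.25)·(-5.25) + (-0.25)·(-0.25)) / 3 = 42.75/3 = 14.25
  S[A,B] = ((2.75)·(0) + (2.75)·(-3) + (-5.25)·(1) + (-0.25)·(2)) / 3 = -14/3 = -4.6667
  S[B,B] = ((0)·(0) + (-3)·(-3) + (1)·(1) + (2)·(2)) / 3 = 14/3 = 4.6667
  S = [[14.25, -4.6667],
 [-4.6667, 4.6667]].

Step 3 — invert S. det(S) = 14.25·4.6667 - (-4.6667)² = 44.7222.
  S^{-1} = (1/det) · [[d, -b], [-b, a]] = [[0.1043, 0.1043],
 [0.1043, 0.3186]].

Step 4 — quadratic form (x̄ - mu_0)^T · S^{-1} · (x̄ - mu_0):
  S^{-1} · (x̄ - mu_0) = (0.8609, 1.5037),
  (x̄ - mu_0)^T · [...] = (5.25)·(0.8609) + (3)·(1.5037) = 9.0307.

Step 5 — scale by n: T² = 4 · 9.0307 = 36.123.

T² ≈ 36.123


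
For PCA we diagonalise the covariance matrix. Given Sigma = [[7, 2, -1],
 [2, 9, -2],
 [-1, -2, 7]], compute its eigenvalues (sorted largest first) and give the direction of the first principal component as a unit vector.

Step 1 — characteristic polynomial p(λ) = det(λI - Sigma) = λ³ - tr·λ² + c_1·λ - det, where tr = trace, c_1 = sum of the principal 2×2 minors, det = det(Sigma):
  tr = 7 + 9 + 7 = 23,
  c_1 = (7·9 - (2)²) + (7·7 - (-1)²) + (9·7 - (-2)²) = 59 + 48 + 59 = 166,
  det = 7·(9·7 - (-2)²) - (2)·((2)·7 - (-2)·(-1)) + (-1)·((2)·(-2) - 9·(-1)) = 7·(59) - (2)·(12) + (-1)·(5) = 384.
  So p(λ) = λ³ - 23λ² + 166λ - 384.
Step 2 — look for an integer root (rational root theorem: any rational root is an integer divisor of 384). Testing λ = 6:
  p(6) = 216 - 828 + 996 - 384 = 0  ✓
  Dividing out (λ - 6): p(λ) = (λ - 6)(λ² - 17λ + 64).
Step 3 — remaining eigenvalues from the quadratic λ² - 17λ + 64 = 0:
  Δ = 17² - 4·64 = 289 - 256 = 33,  λ = (17 ± √33)/2 = (17 ± 5.7446)/2 ≈ 11.3723 or 5.6277.
  Sorted: λ_1 = 11.3723,  λ_2 = 6,  λ_3 = 5.6277  (check: sum = 23 = tr ✓).

Step 4 — unit eigenvector for λ_1 ≈ 11.3723: v spans the null space of (Sigma - λ_1 I), whose rows are
  r_1 = (-4.3723, 2, -1),  r_2 = (2, -2.3723, -2),  r_3 = (-1, -2, -4.3723).
  v is orthogonal to every row, so take v ∝ r_1 × r_2 = ((2)·(-2) - (-1)·(-2.3723), (-1)·(2) - (-4.3723)·(-2), (-4.3723)·(-2.3723) - (2)·(2)) ≈ (-6.3723, -10.7446, 6.3723).
  Rescale (multiply by -1 so the first nonzero entry is positive): u = (6.3723, 10.7446, -6.3723).
  ||u|| = √((6.3723)² + (10.7446)² + (-6.3723)²) = √(196.6576) ≈ 14.0235,  v_1 = u/||u|| ≈ (0.4544, 0.7662, -0.4544) (||v_1|| = 1).

λ_1 = 11.3723,  λ_2 = 6,  λ_3 = 5.6277;  v_1 ≈ (0.4544, 0.7662, -0.4544)


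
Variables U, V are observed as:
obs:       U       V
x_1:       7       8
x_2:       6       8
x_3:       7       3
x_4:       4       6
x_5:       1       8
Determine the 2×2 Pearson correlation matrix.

Step 1 — column means:
  mean(U) = (7 + 6 + 7 + 4 + 1) / 5 = 25/5 = 5
  mean(V) = (8 + 8 + 3 + 6 + 8) / 5 = 33/5 = 6.6

Step 2 — sample variances and covariances s[i,j] = (1/(n-1)) · Σ_k (x_{k,i} - mean_i) · (x_{k,j} - mean_j), with n-1 = 4:
  s[U,U] = ((2)·(2) + (1)·(1) + (2)·(2) + (-1)·(-1) + (-4)·(-4)) / 4 = 26/4 = 6.5
  s[U,V] = ((2)·(1.4) + (1)·(1.4) + (2)·(-3.6) + (-1)·(-0.6) + (-4)·(1.4)) / 4 = -8/4 = -2
  s[V,V] = ((1.4)·(1.4) + (1.4)·(1.4) + (-3.6)·(-3.6) + (-0.6)·(-0.6) + (1.4)·(1.4)) / 4 = 19.2/4 = 4.8
  Sample standard deviations s_i = √(s[i,i]):
  s(U) = √(6.5) = 2.5495
  s(V) = √(4.8) = 2.1909

Step 3 — r_{ij} = s_{ij} / (s_i · s_j):
  r[U,U] = 1 (diagonal).
  r[U,V] = -2 / (2.5495 · 2.1909) = -2 / 5.5857 = -0.3581
  r[V,V] = 1 (diagonal).

R is symmetric with unit diagonal. Assembling:

R = [[1, -0.3581],
 [-0.3581, 1]]


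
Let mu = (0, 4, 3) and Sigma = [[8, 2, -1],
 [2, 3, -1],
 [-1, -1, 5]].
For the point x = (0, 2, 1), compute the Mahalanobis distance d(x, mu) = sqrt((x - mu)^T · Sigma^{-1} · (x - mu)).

Step 1 — centre the observation: (x - mu) = (0, -2, -2).

Step 2 — invert Sigma (cofactor / det for 3×3, or solve directly):
  Sigma^{-1} = [[0.1505, -0.0968, 0.0108],
 [-0.0968, 0.4194, 0.0645],
 [0.0108, 0.0645, 0.2151]].

Step 3 — form the quadratic (x - mu)^T · Sigma^{-1} · (x - mu):
  Sigma^{-1} · (x - mu) = (0.172, -0.9677, -0.5591).
  (x - mu)^T · [Sigma^{-1} · (x - mu)] = (0)·(0.172) + (-2)·(-0.9677) + (-2)·(-0.5591) = 3.0538.

Step 4 — take square root: d = √(3.0538) ≈ 1.7475.

d(x, mu) = √(3.0538) ≈ 1.7475


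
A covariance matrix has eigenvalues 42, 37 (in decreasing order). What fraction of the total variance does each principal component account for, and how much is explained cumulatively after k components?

Step 1 — total variance = trace(Sigma) = Σ λ_i = 42 + 37 = 79.

Step 2 — fraction explained by component i = λ_i / Σ λ:
  PC1: 42/79 = 0.5316
  PC2: 37/79 = 0.4684

Step 3 — cumulative fraction after k components = (λ_1 + ... + λ_k) / Σ λ:
  k = 1: 42/79 = 0.5316
  k = 2: (42 + 37)/79 = 79/79 = 1

Summary (fraction, with percent):

explained: PC1 0.5316 (53.16%), PC2 0.4684 (46.84%);  cumulative: 0.5316, 1


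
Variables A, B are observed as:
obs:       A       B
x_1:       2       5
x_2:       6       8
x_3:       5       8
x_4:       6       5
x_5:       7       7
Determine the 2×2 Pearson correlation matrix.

Step 1 — column means:
  mean(A) = (2 + 6 + 5 + 6 + 7) / 5 = 26/5 = 5.2
  mean(B) = (5 + 8 + 8 + 5 + 7) / 5 = 33/5 = 6.6

Step 2 — sample variances and covariances s[i,j] = (1/(n-1)) · Σ_k (x_{k,i} - mean_i) · (x_{k,j} - mean_j), with n-1 = 4:
  s[A,A] = ((-3.2)·(-3.2) + (0.8)·(0.8) + (-0.2)·(-0.2) + (0.8)·(0.8) + (1.8)·(1.8)) / 4 = 14.8/4 = 3.7
  s[A,B] = ((-3.2)·(-1.6) + (0.8)·(1.4) + (-0.2)·(1.4) + (0.8)·(-1.6) + (1.8)·(0.4)) / 4 = 5.4/4 = 1.35
  s[B,B] = ((-1.6)·(-1.6) + (1.4)·(1.4) + (1.4)·(1.4) + (-1.6)·(-1.6) + (0.4)·(0.4)) / 4 = 9.2/4 = 2.3
  Sample standard deviations s_i = √(s[i,i]):
  s(A) = √(3.7) = 1.9235
  s(B) = √(2.3) = 1.5166

Step 3 — r_{ij} = s_{ij} / (s_i · s_j):
  r[A,A] = 1 (diagonal).
  r[A,B] = 1.35 / (1.9235 · 1.5166) = 1.35 / 2.9172 = 0.4628
  r[B,B] = 1 (diagonal).

R is symmetric with unit diagonal. Assembling:

R = [[1, 0.4628],
 [0.4628, 1]]


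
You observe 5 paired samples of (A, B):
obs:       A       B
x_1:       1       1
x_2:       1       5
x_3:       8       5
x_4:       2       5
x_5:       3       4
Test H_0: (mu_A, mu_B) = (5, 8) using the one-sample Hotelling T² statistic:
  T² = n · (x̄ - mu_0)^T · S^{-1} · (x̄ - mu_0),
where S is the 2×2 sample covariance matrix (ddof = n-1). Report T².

Step 1 — sample mean vector:
  mean(A) = (1 + 1 + 8 + 2 + 3) / 5 = 15/5 = 3
  mean(B) = (1 + 5 + 5 + 5 + 4) / 5 = 20/5 = 4
  x̄ = (3, 4),  deviation x̄ - mu_0 = (3, 4) - (5, 8) = (-2, -4).

Step 2 — sample covariance matrix, S[i,j] = (1/(n-1)) · Σ_k (x_{k,i} - mean_i) · (x_{k,j} - mean_j), divisor n-1 = 4:
  S[A,A] = ((-2)·(-2) + (-2)·(-2) + (5)·(5) + (-1)·(-1) + (0)·(0)) / 4 = 34/4 = 8.5
  S[A,B] = ((-2)·(-3) + (-2)·(1) + (5)·(1) + (-1)·(1) + (0)·(0)) / 4 = 8/4 = 2
  S[B,B] = ((-3)·(-3) + (1)·(1) + (1)·(1) + (1)·(1) + (0)·(0)) / 4 = 12/4 = 3
  S = [[8.5, 2],
 [2, 3]].

Step 3 — invert S. det(S) = 8.5·3 - (2)² = 21.5.
  S^{-1} = (1/det) · [[d, -b], [-b, a]] = [[0.1395, -0.093],
 [-0.093, 0.3953]].

Step 4 — quadratic form (x̄ - mu_0)^T · S^{-1} · (x̄ - mu_0):
  S^{-1} · (x̄ - mu_0) = (0.093, -1.3953),
  (x̄ - mu_0)^T · [...] = (-2)·(0.093) + (-4)·(-1.3953) = 5.3953.

Step 5 — scale by n: T² = 5 · 5.3953 = 26.9767.

T² ≈ 26.9767


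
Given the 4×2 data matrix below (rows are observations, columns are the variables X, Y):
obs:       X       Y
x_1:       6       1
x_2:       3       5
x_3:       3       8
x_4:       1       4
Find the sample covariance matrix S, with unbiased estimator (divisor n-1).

Step 1 — column means:
  mean(X) = (6 + 3 + 3 + 1) / 4 = 13/4 = 3.25
  mean(Y) = (1 + 5 + 8 + 4) / 4 = 18/4 = 4.5

Step 2 — sample covariance S[i,j] = (1/(n-1)) · Σ_k (x_{k,i} - mean_i) · (x_{k,j} - mean_j), with n-1 = 3.
  S[X,X] = ((2.75)·(2.75) + (-0.25)·(-0.25) + (-0.25)·(-0.25) + (-2.25)·(-2.25)) / 3 = 12.75/3 = 4.25
  S[X,Y] = ((2.75)·(-3.5) + (-0.25)·(0.5) + (-0.25)·(3.5) + (-2.25)·(-0.5)) / 3 = -9.5/3 = -3.1667
  S[Y,Y] = ((-3.5)·(-3.5) + (0.5)·(0.5) + (3.5)·(3.5) + (-0.5)·(-0.5)) / 3 = 25/3 = 8.3333

S is symmetric (S[j,i] = S[i,j]). Assembling:

S = [[4.25, -3.1667],
 [-3.1667, 8.3333]]


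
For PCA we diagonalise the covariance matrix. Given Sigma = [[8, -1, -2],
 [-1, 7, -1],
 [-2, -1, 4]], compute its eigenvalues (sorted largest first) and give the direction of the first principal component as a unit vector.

Step 1 — characteristic polynomial p(λ) = det(λI - Sigma) = λ³ - tr·λ² + c_1·λ - det, where tr = trace, c_1 = sum of the principal 2×2 minors, det = det(Sigma):
  tr = 8 + 7 + 4 = 19,
  c_1 = (8·7 - (-1)²) + (8·4 - (-2)²) + (7·4 - (-1)²) = 55 + 28 + 27 = 110,
  det = 8·(7·4 - (-1)²) - (-1)·((-1)·4 - (-1)·(-2)) + (-2)·((-1)·(-1) - 7·(-2)) = 8·(27) - (-1)·(-6) + (-2)·(15) = 180.
  So p(λ) = λ³ - 19λ² + 110λ - 180.
Step 2 — look for an integer root (rational root theorem: any rational root is an integer divisor of 180). Testing λ = 9:
  p(9) = 729 - 1539 + 990 - 180 = 0  ✓
  Dividing out (λ - 9): p(λ) = (λ - 9)(λ² - 10λ + 20).
Step 3 — remaining eigenvalues from the quadratic λ² - 10λ + 20 = 0:
  Δ = 10² - 4·20 = 100 - 80 = 20,  λ = (10 ± √20)/2 = (10 ± 4.4721)/2 ≈ 7.2361 or 2.7639.
  Sorted: λ_1 = 9,  λ_2 = 7.2361,  λ_3 = 2.7639  (check: sum = 19 = tr ✓).

Step 4 — unit eigenvector for λ_1 = 9: v spans the null space of (Sigma - λ_1 I), whose rows are
  r_1 = (-1, -1, -2),  r_2 = (-1, -2, -1),  r_3 = (-2, -1, -5).
  v is orthogonal to every row, so take v ∝ r_1 × r_2 = ((-1)·(-1) - (-2)·(-2), (-2)·(-1) - (-1)·(-1), (-1)·(-2) - (-1)·(-1)) = (-3, 1, 1).
  Rescale (multiply by -1 so the first nonzero entry is positive): u = (3, -1, -1).
  ||u|| = √((3)² + (-1)² + (-1)²) = √(11) ≈ 3.3166,  v_1 = u/||u|| ≈ (0.9045, -0.3015, -0.3015) (||v_1|| = 1).

λ_1 = 9,  λ_2 = 7.2361,  λ_3 = 2.7639;  v_1 ≈ (0.9045, -0.3015, -0.3015)


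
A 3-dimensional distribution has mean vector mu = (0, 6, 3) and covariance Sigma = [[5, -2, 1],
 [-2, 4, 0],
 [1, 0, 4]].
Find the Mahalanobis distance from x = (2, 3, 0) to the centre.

Step 1 — centre the observation: (x - mu) = (2, -3, -3).

Step 2 — invert Sigma (cofactor / det for 3×3, or solve directly):
  Sigma^{-1} = [[0.2667, 0.1333, -0.0667],
 [0.1333, 0.3167, -0.0333],
 [-0.0667, -0.0333, 0.2667]].

Step 3 — form the quadratic (x - mu)^T · Sigma^{-1} · (x - mu):
  Sigma^{-1} · (x - mu) = (0.3333, -0.5833, -0.8333).
  (x - mu)^T · [Sigma^{-1} · (x - mu)] = (2)·(0.3333) + (-3)·(-0.5833) + (-3)·(-0.8333) = 4.9167.

Step 4 — take square root: d = √(4.9167) ≈ 2.2174.

d(x, mu) = √(4.9167) ≈ 2.2174


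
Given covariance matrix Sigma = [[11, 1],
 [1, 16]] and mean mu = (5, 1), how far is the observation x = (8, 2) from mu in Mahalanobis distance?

Step 1 — centre the observation: (x - mu) = (3, 1).

Step 2 — invert Sigma. det(Sigma) = 11·16 - (1)² = 175.
  Sigma^{-1} = (1/det) · [[d, -b], [-b, a]] = [[0.0914, -0.0057],
 [-0.0057, 0.0629]].

Step 3 — form the quadratic (x - mu)^T · Sigma^{-1} · (x - mu):
  Sigma^{-1} · (x - mu) = (0.2686, 0.0457).
  (x - mu)^T · [Sigma^{-1} · (x - mu)] = (3)·(0.2686) + (1)·(0.0457) = 0.8514.

Step 4 — take square root: d = √(0.8514) ≈ 0.9227.

d(x, mu) = √(0.8514) ≈ 0.9227


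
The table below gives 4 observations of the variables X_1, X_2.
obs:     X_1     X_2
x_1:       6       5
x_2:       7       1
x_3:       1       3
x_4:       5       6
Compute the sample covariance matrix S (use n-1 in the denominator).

Step 1 — column means:
  mean(X_1) = (6 + 7 + 1 + 5) / 4 = 19/4 = 4.75
  mean(X_2) = (5 + 1 + 3 + 6) / 4 = 15/4 = 3.75

Step 2 — sample covariance S[i,j] = (1/(n-1)) · Σ_k (x_{k,i} - mean_i) · (x_{k,j} - mean_j), with n-1 = 3.
  S[X_1,X_1] = ((1.25)·(1.25) + (2.25)·(2.25) + (-3.75)·(-3.75) + (0.25)·(0.25)) / 3 = 20.75/3 = 6.9167
  S[X_1,X_2] = ((1.25)·(1.25) + (2.25)·(-2.75) + (-3.75)·(-0.75) + (0.25)·(2.25)) / 3 = -1.25/3 = -0.4167
  S[X_2,X_2] = ((1.25)·(1.25) + (-2.75)·(-2.75) + (-0.75)·(-0.75) + (2.25)·(2.25)) / 3 = 14.75/3 = 4.9167

S is symmetric (S[j,i] = S[i,j]). Assembling:

S = [[6.9167, -0.4167],
 [-0.4167, 4.9167]]


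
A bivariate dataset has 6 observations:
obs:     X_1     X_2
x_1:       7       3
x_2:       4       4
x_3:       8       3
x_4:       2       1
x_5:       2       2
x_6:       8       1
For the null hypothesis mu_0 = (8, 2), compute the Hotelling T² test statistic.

Step 1 — sample mean vector:
  mean(X_1) = (7 + 4 + 8 + 2 + 2 + 8) / 6 = 31/6 = 5.1667
  mean(X_2) = (3 + 4 + 3 + 1 + 2 + 1) / 6 = 14/6 = 2.3333
  x̄ = (5.1667, 2.3333),  deviation x̄ - mu_0 = (5.1667, 2.3333) - (8, 2) = (-2.8333, 0.3333).

Step 2 — sample covariance matrix, S[i,j] = (1/(n-1)) · Σ_k (x_{k,i} - mean_i) · (x_{k,j} - mean_j), divisor n-1 = 5:
  S[X_1,X_1] = ((1.8333)·(1.8333) + (-1.1667)·(-1.1667) + (2.8333)·(2.8333) + (-3.1667)·(-3.1667) + (-3.1667)·(-3.1667) + (2.8333)·(2.8333)) / 5 = 40.8333/5 = 8.1667
  S[X_1,X_2] = ((1.8333)·(0.6667) + (-1.1667)·(1.6667) + (2.8333)·(0.6667) + (-3.1667)·(-1.3333) + (-3.1667)·(-0.3333) + (2.8333)·(-1.3333)) / 5 = 2.6667/5 = 0.5333
  S[X_2,X_2] = ((0.6667)·(0.6667) + (1.6667)·(1.6667) + (0.6667)·(0.6667) + (-1.3333)·(-1.3333) + (-0.3333)·(-0.3333) + (-1.3333)·(-1.3333)) / 5 = 7.3333/5 = 1.4667
  S = [[8.1667, 0.5333],
 [0.5333, 1.4667]].

Step 3 — invert S. det(S) = 8.1667·1.4667 - (0.5333)² = 11.6933.
  S^{-1} = (1/det) · [[d, -b], [-b, a]] = [[0.1254, -0.0456],
 [-0.0456, 0.6984]].

Step 4 — quadratic form (x̄ - mu_0)^T · S^{-1} · (x̄ - mu_0):
  S^{-1} · (x̄ - mu_0) = (-0.3706, 0.362),
  (x̄ - mu_0)^T · [...] = (-2.8333)·(-0.3706) + (0.3333)·(0.362) = 1.1707.

Step 5 — scale by n: T² = 6 · 1.1707 = 7.0239.

T² ≈ 7.0239


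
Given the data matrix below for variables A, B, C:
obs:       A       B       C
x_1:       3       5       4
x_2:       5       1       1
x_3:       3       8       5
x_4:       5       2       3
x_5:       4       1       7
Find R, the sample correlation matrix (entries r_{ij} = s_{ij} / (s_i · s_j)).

Step 1 — column means:
  mean(A) = (3 + 5 + 3 + 5 + 4) / 5 = 20/5 = 4
  mean(B) = (5 + 1 + 8 + 2 + 1) / 5 = 17/5 = 3.4
  mean(C) = (4 + 1 + 5 + 3 + 7) / 5 = 20/5 = 4

Step 2 — sample variances and covariances s[i,j] = (1/(n-1)) · Σ_k (x_{k,i} - mean_i) · (x_{k,j} - mean_j), with n-1 = 4:
  s[A,A] = ((-1)·(-1) + (1)·(1) + (-1)·(-1) + (1)·(1) + (0)·(0)) / 4 = 4/4 = 1
  s[A,B] = ((-1)·(1.6) + (1)·(-2.4) + (-1)·(4.6) + (1)·(-1.4) + (0)·(-2.4)) / 4 = -10/4 = -2.5
  s[A,C] = ((-1)·(0) + (1)·(-3) + (-1)·(1) + (1)·(-1) + (0)·(3)) / 4 = -5/4 = -1.25
  s[B,B] = ((1.6)·(1.6) + (-2.4)·(-2.4) + (4.6)·(4.6) + (-1.4)·(-1.4) + (-2.4)·(-2.4)) / 4 = 37.2/4 = 9.3
  s[B,C] = ((1.6)·(0) + (-2.4)·(-3) + (4.6)·(1) + (-1.4)·(-1) + (-2.4)·(3)) / 4 = 6/4 = 1.5
  s[C,C] = ((0)·(0) + (-3)·(-3) + (1)·(1) + (-1)·(-1) + (3)·(3)) / 4 = 20/4 = 5
  Sample standard deviations s_i = √(s[i,i]):
  s(A) = √(1) = 1
  s(B) = √(9.3) = 3.0496
  s(C) = √(5) = 2.2361

Step 3 — r_{ij} = s_{ij} / (s_i · s_j):
  r[A,A] = 1 (diagonal).
  r[A,B] = -2.5 / (1 · 3.0496) = -2.5 / 3.0496 = -0.8198
  r[A,C] = -1.25 / (1 · 2.2361) = -1.25 / 2.2361 = -0.559
  r[B,B] = 1 (diagonal).
  r[B,C] = 1.5 / (3.0496 · 2.2361) = 1.5 / 6.8191 = 0.22
  r[C,C] = 1 (diagonal).

R is symmetric with unit diagonal. Assembling:

R = [[1, -0.8198, -0.559],
 [-0.8198, 1, 0.22],
 [-0.559, 0.22, 1]]


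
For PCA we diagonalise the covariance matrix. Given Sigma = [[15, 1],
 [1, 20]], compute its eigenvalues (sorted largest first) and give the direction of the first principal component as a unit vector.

Step 1 — characteristic polynomial of 2×2 Sigma:
  det(Sigma - λI) = λ² - trace · λ + det = 0.
  trace = 15 + 20 = 35, det = 15·20 - (1)² = 299.
Step 2 — discriminant:
  Δ = trace² - 4·det = 1225 - 1196 = 29.
Step 3 — eigenvalues:
  λ = (trace ± √Δ)/2 = (35 ± 5.3852)/2,
  λ_1 = 20.1926,  λ_2 = 14.8074.

Step 4 — unit eigenvector for λ_1: solve (Sigma - λ_1 I)v = 0. First row:
  (15 - 20.1926)·v_x + (1)·v_y = 0, i.e. (-5.1926)·v_x + (1)·v_y = 0,
  so v ∝ (b, λ_1 - a) = (1, 5.1926) = u.
  ||u|| = √((1)² + (5.1926)²) = √(27.9629) ≈ 5.288,
  v_1 = u/||u|| ≈ (0.1891, 0.982) (||v_1|| = 1).

λ_1 = 20.1926,  λ_2 = 14.8074;  v_1 ≈ (0.1891, 0.982)


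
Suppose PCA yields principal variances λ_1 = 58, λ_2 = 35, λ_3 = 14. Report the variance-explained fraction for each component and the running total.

Step 1 — total variance = trace(Sigma) = Σ λ_i = 58 + 35 + 14 = 107.

Step 2 — fraction explained by component i = λ_i / Σ λ:
  PC1: 58/107 = 0.5421
  PC2: 35/107 = 0.3271
  PC3: 14/107 = 0.1308

Step 3 — cumulative fraction after k components = (λ_1 + ... + λ_k) / Σ λ:
  k = 1: 58/107 = 0.5421
  k = 2: (58 + 35)/107 = 93/107 = 0.8692
  k = 3: (58 + 35 + 14)/107 = 107/107 = 1

Summary (fraction, with percent):

explained: PC1 0.5421 (54.21%), PC2 0.3271 (32.71%), PC3 0.1308 (13.08%);  cumulative: 0.5421, 0.8692, 1


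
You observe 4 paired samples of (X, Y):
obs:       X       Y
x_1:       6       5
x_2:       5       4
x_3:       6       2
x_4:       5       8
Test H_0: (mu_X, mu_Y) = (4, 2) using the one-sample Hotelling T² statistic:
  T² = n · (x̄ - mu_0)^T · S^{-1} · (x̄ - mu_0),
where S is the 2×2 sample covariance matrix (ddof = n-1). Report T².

Step 1 — sample mean vector:
  mean(X) = (6 + 5 + 6 + 5) / 4 = 22/4 = 5.5
  mean(Y) = (5 + 4 + 2 + 8) / 4 = 19/4 = 4.75
  x̄ = (5.5, 4.75),  deviation x̄ - mu_0 = (5.5, 4.75) - (4, 2) = (1.5, 2.75).

Step 2 — sample covariance matrix, S[i,j] = (1/(n-1)) · Σ_k (x_{k,i} - mean_i) · (x_{k,j} - mean_j), divisor n-1 = 3:
  S[X,X] = ((0.5)·(0.5) + (-0.5)·(-0.5) + (0.5)·(0.5) + (-0.5)·(-0.5)) / 3 = 1/3 = 0.3333
  S[X,Y] = ((0.5)·(0.25) + (-0.5)·(-0.75) + (0.5)·(-2.75) + (-0.5)·(3.25)) / 3 = -2.5/3 = -0.8333
  S[Y,Y] = ((0.25)·(0.25) + (-0.75)·(-0.75) + (-2.75)·(-2.75) + (3.25)·(3.25)) / 3 = 18.75/3 = 6.25
  S = [[0.3333, -0.8333],
 [-0.8333, 6.25]].

Step 3 — invert S. det(S) = 0.3333·6.25 - (-0.8333)² = 1.3889.
  S^{-1} = (1/det) · [[d, -b], [-b, a]] = [[4.5, 0.6],
 [0.6, 0.24]].

Step 4 — quadratic form (x̄ - mu_0)^T · S^{-1} · (x̄ - mu_0):
  S^{-1} · (x̄ - mu_0) = (8.4, 1.56),
  (x̄ - mu_0)^T · [...] = (1.5)·(8.4) + (2.75)·(1.56) = 16.89.

Step 5 — scale by n: T² = 4 · 16.89 = 67.56.

T² ≈ 67.56


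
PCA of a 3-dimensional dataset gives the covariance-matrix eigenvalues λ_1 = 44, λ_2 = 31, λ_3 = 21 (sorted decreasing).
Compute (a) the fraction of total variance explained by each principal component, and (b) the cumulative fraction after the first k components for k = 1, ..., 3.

Step 1 — total variance = trace(Sigma) = Σ λ_i = 44 + 31 + 21 = 96.

Step 2 — fraction explained by component i = λ_i / Σ λ:
  PC1: 44/96 = 0.4583
  PC2: 31/96 = 0.3229
  PC3: 21/96 = 0.2188

Step 3 — cumulative fraction after k components = (λ_1 + ... + λ_k) / Σ λ:
  k = 1: 44/96 = 0.4583
  k = 2: (44 + 31)/96 = 75/96 = 0.7812
  k = 3: (44 + 31 + 21)/96 = 96/96 = 1

Summary (fraction, with percent):

explained: PC1 0.4583 (45.83%), PC2 0.3229 (32.29%), PC3 0.2188 (21.88%);  cumulative: 0.4583, 0.7812, 1


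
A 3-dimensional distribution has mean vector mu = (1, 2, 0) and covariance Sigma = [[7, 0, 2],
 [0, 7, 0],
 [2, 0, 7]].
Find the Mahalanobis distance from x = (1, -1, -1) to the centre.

Step 1 — centre the observation: (x - mu) = (0, -3, -1).

Step 2 — invert Sigma (cofactor / det for 3×3, or solve directly):
  Sigma^{-1} = [[0.1556, 0, -0.0444],
 [0, 0.1429, 0],
 [-0.0444, 0, 0.1556]].

Step 3 — form the quadratic (x - mu)^T · Sigma^{-1} · (x - mu):
  Sigma^{-1} · (x - mu) = (0.0444, -0.4286, -0.1556).
  (x - mu)^T · [Sigma^{-1} · (x - mu)] = (0)·(0.0444) + (-3)·(-0.4286) + (-1)·(-0.1556) = 1.4413.

Step 4 — take square root: d = √(1.4413) ≈ 1.2005.

d(x, mu) = √(1.4413) ≈ 1.2005


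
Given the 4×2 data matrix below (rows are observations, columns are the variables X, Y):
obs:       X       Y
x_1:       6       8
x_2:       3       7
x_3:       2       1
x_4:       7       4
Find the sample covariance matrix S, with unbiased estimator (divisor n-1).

Step 1 — column means:
  mean(X) = (6 + 3 + 2 + 7) / 4 = 18/4 = 4.5
  mean(Y) = (8 + 7 + 1 + 4) / 4 = 20/4 = 5

Step 2 — sample covariance S[i,j] = (1/(n-1)) · Σ_k (x_{k,i} - mean_i) · (x_{k,j} - mean_j), with n-1 = 3.
  S[X,X] = ((1.5)·(1.5) + (-1.5)·(-1.5) + (-2.5)·(-2.5) + (2.5)·(2.5)) / 3 = 17/3 = 5.6667
  S[X,Y] = ((1.5)·(3) + (-1.5)·(2) + (-2.5)·(-4) + (2.5)·(-1)) / 3 = 9/3 = 3
  S[Y,Y] = ((3)·(3) + (2)·(2) + (-4)·(-4) + (-1)·(-1)) / 3 = 30/3 = 10

S is symmetric (S[j,i] = S[i,j]). Assembling:

S = [[5.6667, 3],
 [3, 10]]


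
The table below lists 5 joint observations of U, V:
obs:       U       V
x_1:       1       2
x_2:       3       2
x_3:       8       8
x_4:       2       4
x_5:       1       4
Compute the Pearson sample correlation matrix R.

Step 1 — column means:
  mean(U) = (1 + 3 + 8 + 2 + 1) / 5 = 15/5 = 3
  mean(V) = (2 + 2 + 8 + 4 + 4) / 5 = 20/5 = 4

Step 2 — sample variances and covariances s[i,j] = (1/(n-1)) · Σ_k (x_{k,i} - mean_i) · (x_{k,j} - mean_j), with n-1 = 4:
  s[U,U] = ((-2)·(-2) + (0)·(0) + (5)·(5) + (-1)·(-1) + (-2)·(-2)) / 4 = 34/4 = 8.5
  s[U,V] = ((-2)·(-2) + (0)·(-2) + (5)·(4) + (-1)·(0) + (-2)·(0)) / 4 = 24/4 = 6
  s[V,V] = ((-2)·(-2) + (-2)·(-2) + (4)·(4) + (0)·(0) + (0)·(0)) / 4 = 24/4 = 6
  Sample standard deviations s_i = √(s[i,i]):
  s(U) = √(8.5) = 2.9155
  s(V) = √(6) = 2.4495

Step 3 — r_{ij} = s_{ij} / (s_i · s_j):
  r[U,U] = 1 (diagonal).
  r[U,V] = 6 / (2.9155 · 2.4495) = 6 / 7.1414 = 0.8402
  r[V,V] = 1 (diagonal).

R is symmetric with unit diagonal. Assembling:

R = [[1, 0.8402],
 [0.8402, 1]]


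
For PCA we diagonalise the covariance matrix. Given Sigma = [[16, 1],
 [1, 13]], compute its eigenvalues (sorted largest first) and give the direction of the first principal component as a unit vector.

Step 1 — characteristic polynomial of 2×2 Sigma:
  det(Sigma - λI) = λ² - trace · λ + det = 0.
  trace = 16 + 13 = 29, det = 16·13 - (1)² = 207.
Step 2 — discriminant:
  Δ = trace² - 4·det = 841 - 828 = 13.
Step 3 — eigenvalues:
  λ = (trace ± √Δ)/2 = (29 ± 3.6056)/2,
  λ_1 = 16.3028,  λ_2 = 12.6972.

Step 4 — unit eigenvector for λ_1: solve (Sigma - λ_1 I)v = 0. First row:
  (16 - 16.3028)·v_x + (1)·v_y = 0, i.e. (-0.3028)·v_x + (1)·v_y = 0,
  so v ∝ (b, λ_1 - a) = (1, 0.3028) = u.
  ||u|| = √((1)² + (0.3028)²) = √(1.0917) ≈ 1.0448,
  v_1 = u/||u|| ≈ (0.9571, 0.2898) (||v_1|| = 1).

λ_1 = 16.3028,  λ_2 = 12.6972;  v_1 ≈ (0.9571, 0.2898)


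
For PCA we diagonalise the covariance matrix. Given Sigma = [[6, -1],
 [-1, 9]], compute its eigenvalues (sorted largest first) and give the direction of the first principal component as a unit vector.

Step 1 — characteristic polynomial of 2×2 Sigma:
  det(Sigma - λI) = λ² - trace · λ + det = 0.
  trace = 6 + 9 = 15, det = 6·9 - (-1)² = 53.
Step 2 — discriminant:
  Δ = trace² - 4·det = 225 - 212 = 13.
Step 3 — eigenvalues:
  λ = (trace ± √Δ)/2 = (15 ± 3.6056)/2,
  λ_1 = 9.3028,  λ_2 = 5.6972.

Step 4 — unit eigenvector for λ_1: solve (Sigma - λ_1 I)v = 0. First row:
  (6 - 9.3028)·v_x + (-1)·v_y = 0, i.e. (-3.3028)·v_x + (-1)·v_y = 0,
  so v ∝ (b, λ_1 - a) = (-1, 3.3028); multiply by -1 so the first entry is positive: u = (1, -3.3028).
  ||u|| = √((1)² + (-3.3028)²) = √(11.9083) ≈ 3.4508,
  v_1 = u/||u|| ≈ (0.2898, -0.9571) (||v_1|| = 1).

λ_1 = 9.3028,  λ_2 = 5.6972;  v_1 ≈ (0.2898, -0.9571)


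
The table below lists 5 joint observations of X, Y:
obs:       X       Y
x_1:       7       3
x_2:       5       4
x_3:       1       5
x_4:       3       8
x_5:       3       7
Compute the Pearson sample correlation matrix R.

Step 1 — column means:
  mean(X) = (7 + 5 + 1 + 3 + 3) / 5 = 19/5 = 3.8
  mean(Y) = (3 + 4 + 5 + 8 + 7) / 5 = 27/5 = 5.4

Step 2 — sample variances and covariances s[i,j] = (1/(n-1)) · Σ_k (x_{k,i} - mean_i) · (x_{k,j} - mean_j), with n-1 = 4:
  s[X,X] = ((3.2)·(3.2) + (1.2)·(1.2) + (-2.8)·(-2.8) + (-0.8)·(-0.8) + (-0.8)·(-0.8)) / 4 = 20.8/4 = 5.2
  s[X,Y] = ((3.2)·(-2.4) + (1.2)·(-1.4) + (-2.8)·(-0.4) + (-0.8)·(2.6) + (-0.8)·(1.6)) / 4 = -11.6/4 = -2.9
  s[Y,Y] = ((-2.4)·(-2.4) + (-1.4)·(-1.4) + (-0.4)·(-0.4) + (2.6)·(2.6) + (1.6)·(1.6)) / 4 = 17.2/4 = 4.3
  Sample standard deviations s_i = √(s[i,i]):
  s(X) = √(5.2) = 2.2804
  s(Y) = √(4.3) = 2.0736

Step 3 — r_{ij} = s_{ij} / (s_i · s_j):
  r[X,X] = 1 (diagonal).
  r[X,Y] = -2.9 / (2.2804 · 2.0736) = -2.9 / 4.7286 = -0.6133
  r[Y,Y] = 1 (diagonal).

R is symmetric with unit diagonal. Assembling:

R = [[1, -0.6133],
 [-0.6133, 1]]


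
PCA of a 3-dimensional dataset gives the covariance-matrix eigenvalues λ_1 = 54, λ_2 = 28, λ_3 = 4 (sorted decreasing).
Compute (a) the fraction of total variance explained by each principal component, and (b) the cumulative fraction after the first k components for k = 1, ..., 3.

Step 1 — total variance = trace(Sigma) = Σ λ_i = 54 + 28 + 4 = 86.

Step 2 — fraction explained by component i = λ_i / Σ λ:
  PC1: 54/86 = 0.6279
  PC2: 28/86 = 0.3256
  PC3: 4/86 = 0.0465

Step 3 — cumulative fraction after k components = (λ_1 + ... + λ_k) / Σ λ:
  k = 1: 54/86 = 0.6279
  k = 2: (54 + 28)/86 = 82/86 = 0.9535
  k = 3: (54 + 28 + 4)/86 = 86/86 = 1

Summary (fraction, with percent):

explained: PC1 0.6279 (62.79%), PC2 0.3256 (32.56%), PC3 0.0465 (4.65%);  cumulative: 0.6279, 0.9535, 1
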